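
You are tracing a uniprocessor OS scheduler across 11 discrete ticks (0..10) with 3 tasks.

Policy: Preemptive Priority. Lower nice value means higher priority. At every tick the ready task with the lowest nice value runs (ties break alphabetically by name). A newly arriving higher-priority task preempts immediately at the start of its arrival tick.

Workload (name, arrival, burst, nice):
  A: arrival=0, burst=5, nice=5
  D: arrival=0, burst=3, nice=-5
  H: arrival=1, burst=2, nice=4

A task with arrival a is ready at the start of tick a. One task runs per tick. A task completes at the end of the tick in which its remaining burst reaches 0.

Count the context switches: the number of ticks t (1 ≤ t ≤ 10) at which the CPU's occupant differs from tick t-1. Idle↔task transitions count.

t=0: ready={A,D} → run D
t=1: ready={A,D,H} → run D
t=2: ready={A,D,H} → run D
t=3: ready={A,H} → run H
t=4: ready={A,H} → run H
t=5: ready={A} → run A
t=6: ready={A} → run A
t=7: ready={A} → run A
t=8: ready={A} → run A
t=9: ready={A} → run A
t=10: (idle)

context switches = 3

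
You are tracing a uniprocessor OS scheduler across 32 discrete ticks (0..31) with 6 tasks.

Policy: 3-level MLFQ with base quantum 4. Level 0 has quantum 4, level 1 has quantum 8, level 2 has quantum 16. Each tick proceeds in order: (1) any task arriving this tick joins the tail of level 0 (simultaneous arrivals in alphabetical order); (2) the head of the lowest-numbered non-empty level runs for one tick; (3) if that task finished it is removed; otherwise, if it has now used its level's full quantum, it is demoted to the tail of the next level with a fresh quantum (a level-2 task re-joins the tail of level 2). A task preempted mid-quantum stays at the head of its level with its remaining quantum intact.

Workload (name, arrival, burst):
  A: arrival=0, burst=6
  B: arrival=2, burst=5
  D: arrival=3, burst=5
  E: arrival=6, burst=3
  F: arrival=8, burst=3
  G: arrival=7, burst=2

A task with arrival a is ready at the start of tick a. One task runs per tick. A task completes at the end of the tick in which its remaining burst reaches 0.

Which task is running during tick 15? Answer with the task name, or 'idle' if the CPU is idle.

t=0: L0/L1/L2 = A/-/- → run A
t=1: L0/L1/L2 = A/-/- → run A
t=2: L0/L1/L2 = AB/-/- → run A
t=3: L0/L1/L2 = ABD/-/- → run A
t=4: L0/L1/L2 = BD/A/- → run B
t=5: L0/L1/L2 = BD/A/- → run B
t=6: L0/L1/L2 = BDE/A/- → run B
t=7: L0/L1/L2 = BDEG/A/- → run B
t=8: L0/L1/L2 = DEGF/AB/- → run D
t=9: L0/L1/L2 = DEGF/AB/- → run D
t=10: L0/L1/L2 = DEGF/AB/- → run D
t=11: L0/L1/L2 = DEGF/AB/- → run D
t=12: L0/L1/L2 = EGF/ABD/- → run E
t=13: L0/L1/L2 = EGF/ABD/- → run E
t=14: L0/L1/L2 = EGF/ABD/- → run E
t=15: L0/L1/L2 = GF/ABD/- → run G
t=16: L0/L1/L2 = GF/ABD/- → run G
t=17: L0/L1/L2 = F/ABD/- → run F
t=18: L0/L1/L2 = F/ABD/- → run F
t=19: L0/L1/L2 = F/ABD/- → run F
t=20: L0/L1/L2 = -/ABD/- → run A
t=21: L0/L1/L2 = -/ABD/- → run A
t=22: L0/L1/L2 = -/BD/- → run B
t=23: L0/L1/L2 = -/D/- → run D
t=24: (idle)
t=25: (idle)
t=26: (idle)
t=27: (idle)
t=28: (idle)
t=29: (idle)
t=30: (idle)
t=31: (idle)

running at tick 15 = G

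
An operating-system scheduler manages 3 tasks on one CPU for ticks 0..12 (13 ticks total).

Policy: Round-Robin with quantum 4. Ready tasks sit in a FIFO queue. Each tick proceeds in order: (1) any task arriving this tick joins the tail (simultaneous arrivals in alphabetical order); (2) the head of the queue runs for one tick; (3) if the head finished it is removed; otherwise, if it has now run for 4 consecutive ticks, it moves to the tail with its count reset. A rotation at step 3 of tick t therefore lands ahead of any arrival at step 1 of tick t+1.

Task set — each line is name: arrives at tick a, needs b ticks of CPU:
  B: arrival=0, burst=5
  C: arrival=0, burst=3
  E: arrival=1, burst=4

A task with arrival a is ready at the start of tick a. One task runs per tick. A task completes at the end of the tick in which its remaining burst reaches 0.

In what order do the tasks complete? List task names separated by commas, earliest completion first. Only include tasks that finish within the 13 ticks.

completion order = C, E, B

t=0: queue=[B,C] q_used=0 → run B
t=1: queue=[B,C,E] q_used=1 → run B
t=2: queue=[B,C,E] q_used=2 → run B
t=3: queue=[B,C,E] q_used=3 → run B
t=4: queue=[C,E,B] q_used=0 → run C
t=5: queue=[C,E,B] q_used=1 → run C
t=6: queue=[C,E,B] q_used=2 → run C
t=7: queue=[E,B] q_used=0 → run E
t=8: queue=[E,B] q_used=1 → run E
t=9: queue=[E,B] q_used=2 → run E
t=10: queue=[E,B] q_used=3 → run E
t=11: queue=[B] q_used=0 → run B
t=12: (idle)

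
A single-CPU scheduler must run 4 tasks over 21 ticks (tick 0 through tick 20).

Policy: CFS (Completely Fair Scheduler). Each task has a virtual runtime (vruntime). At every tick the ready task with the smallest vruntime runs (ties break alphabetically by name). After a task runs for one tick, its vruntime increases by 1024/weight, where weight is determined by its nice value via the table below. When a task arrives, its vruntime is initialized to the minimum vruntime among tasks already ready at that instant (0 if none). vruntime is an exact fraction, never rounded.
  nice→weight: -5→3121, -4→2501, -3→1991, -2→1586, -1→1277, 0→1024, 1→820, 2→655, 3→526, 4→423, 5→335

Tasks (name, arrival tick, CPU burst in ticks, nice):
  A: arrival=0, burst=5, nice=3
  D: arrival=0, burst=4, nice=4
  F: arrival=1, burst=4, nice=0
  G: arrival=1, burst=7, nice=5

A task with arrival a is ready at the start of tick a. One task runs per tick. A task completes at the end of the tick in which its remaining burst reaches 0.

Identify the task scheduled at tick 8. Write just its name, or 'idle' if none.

t=0: vr[A=0 D=0] → run A
t=1: vr[A=512/263 D=0 F=0 G=0] → run D
t=2: vr[A=512/263 D=1024/423 F=0 G=0] → run F
t=3: vr[A=512/263 D=1024/423 F=1 G=0] → run G
t=4: vr[A=512/263 D=1024/423 F=1 G=1024/335] → run F
t=5: vr[A=512/263 D=1024/423 F=2 G=1024/335] → run A
t=6: vr[A=1024/263 D=1024/423 F=2 G=1024/335] → run F
t=7: vr[A=1024/263 D=1024/423 F=3 G=1024/335] → run D
t=8: vr[A=1024/263 D=2048/423 F=3 G=1024/335] → run F
t=9: vr[A=1024/263 D=2048/423 G=1024/335] → run G
t=10: vr[A=1024/263 D=2048/423 G=2048/335] → run A
t=11: vr[A=1536/263 D=2048/423 G=2048/335] → run D
t=12: vr[A=1536/263 D=1024/141 G=2048/335] → run A
t=13: vr[A=2048/263 D=1024/141 G=2048/335] → run G
t=14: vr[A=2048/263 D=1024/141 G=3072/335] → run D
t=15: vr[A=2048/263 G=3072/335] → run A
t=16: vr[G=3072/335] → run G
t=17: vr[G=4096/335] → run G
t=18: vr[G=1024/67] → run G
t=19: vr[G=6144/335] → run G
t=20: (idle)

running at tick 8 = F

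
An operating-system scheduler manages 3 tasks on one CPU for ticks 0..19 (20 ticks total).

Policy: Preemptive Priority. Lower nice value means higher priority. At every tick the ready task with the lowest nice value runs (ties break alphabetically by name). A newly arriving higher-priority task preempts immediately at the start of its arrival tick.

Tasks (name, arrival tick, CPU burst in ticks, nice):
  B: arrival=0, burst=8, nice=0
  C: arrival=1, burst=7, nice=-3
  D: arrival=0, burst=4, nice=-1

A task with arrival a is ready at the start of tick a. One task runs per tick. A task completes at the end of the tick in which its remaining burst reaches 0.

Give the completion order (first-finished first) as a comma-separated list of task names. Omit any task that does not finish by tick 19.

t=0: ready={B,D} → run D
t=1: ready={B,C,D} → run C
t=2: ready={B,C,D} → run C
t=3: ready={B,C,D} → run C
t=4: ready={B,C,D} → run C
t=5: ready={B,C,D} → run C
t=6: ready={B,C,D} → run C
t=7: ready={B,C,D} → run C
t=8: ready={B,D} → run D
t=9: ready={B,D} → run D
t=10: ready={B,D} → run D
t=11: ready={B} → run B
t=12: ready={B} → run B
t=13: ready={B} → run B
t=14: ready={B} → run B
t=15: ready={B} → run B
t=16: ready={B} → run B
t=17: ready={B} → run B
t=18: ready={B} → run B
t=19: (idle)

completion order = C, D, B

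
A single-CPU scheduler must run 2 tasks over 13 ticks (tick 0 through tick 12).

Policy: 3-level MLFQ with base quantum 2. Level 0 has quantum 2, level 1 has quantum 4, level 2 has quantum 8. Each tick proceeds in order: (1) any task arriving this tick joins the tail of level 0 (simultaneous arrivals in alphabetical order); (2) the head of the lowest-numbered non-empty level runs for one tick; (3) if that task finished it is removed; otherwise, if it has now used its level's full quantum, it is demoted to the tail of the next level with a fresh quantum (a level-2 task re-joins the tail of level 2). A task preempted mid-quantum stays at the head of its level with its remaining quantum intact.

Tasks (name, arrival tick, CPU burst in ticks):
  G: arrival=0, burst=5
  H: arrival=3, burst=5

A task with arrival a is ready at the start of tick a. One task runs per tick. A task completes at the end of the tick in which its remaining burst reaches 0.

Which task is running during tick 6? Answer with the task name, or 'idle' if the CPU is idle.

t=0: L0/L1/L2 = G/-/- → run G
t=1: L0/L1/L2 = G/-/- → run G
t=2: L0/L1/L2 = -/G/- → run G
t=3: L0/L1/L2 = H/G/- → run H
t=4: L0/L1/L2 = H/G/- → run H
t=5: L0/L1/L2 = -/GH/- → run G
t=6: L0/L1/L2 = -/GH/- → run G
t=7: L0/L1/L2 = -/H/- → run H
t=8: L0/L1/L2 = -/H/- → run H
t=9: L0/L1/L2 = -/H/- → run H
t=10: (idle)
t=11: (idle)
t=12: (idle)

running at tick 6 = G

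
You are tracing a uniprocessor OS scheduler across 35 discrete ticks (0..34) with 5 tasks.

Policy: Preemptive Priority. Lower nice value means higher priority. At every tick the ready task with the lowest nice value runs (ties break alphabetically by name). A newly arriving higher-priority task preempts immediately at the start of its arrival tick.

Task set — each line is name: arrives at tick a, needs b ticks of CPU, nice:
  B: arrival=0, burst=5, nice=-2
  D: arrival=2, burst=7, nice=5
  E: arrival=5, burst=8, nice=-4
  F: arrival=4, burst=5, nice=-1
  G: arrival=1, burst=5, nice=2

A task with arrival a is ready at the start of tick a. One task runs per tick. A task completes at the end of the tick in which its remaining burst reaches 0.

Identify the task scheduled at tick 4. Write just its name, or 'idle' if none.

running at tick 4 = B

t=0: ready={B} → run B
t=1: ready={B,G} → run B
t=2: ready={B,D,G} → run B
t=3: ready={B,D,G} → run B
t=4: ready={B,D,F,G} → run B
t=5: ready={D,E,F,G} → run E
t=6: ready={D,E,F,G} → run E
t=7: ready={D,E,F,G} → run E
t=8: ready={D,E,F,G} → run E
t=9: ready={D,E,F,G} → run E
t=10: ready={D,E,F,G} → run E
t=11: ready={D,E,F,G} → run E
t=12: ready={D,E,F,G} → run E
t=13: ready={D,F,G} → run F
t=14: ready={D,F,G} → run F
t=15: ready={D,F,G} → run F
t=16: ready={D,F,G} → run F
t=17: ready={D,F,G} → run F
t=18: ready={D,G} → run G
t=19: ready={D,G} → run G
t=20: ready={D,G} → run G
t=21: ready={D,G} → run G
t=22: ready={D,G} → run G
t=23: ready={D} → run D
t=24: ready={D} → run D
t=25: ready={D} → run D
t=26: ready={D} → run D
t=27: ready={D} → run D
t=28: ready={D} → run D
t=29: ready={D} → run D
t=30: (idle)
t=31: (idle)
t=32: (idle)
t=33: (idle)
t=34: (idle)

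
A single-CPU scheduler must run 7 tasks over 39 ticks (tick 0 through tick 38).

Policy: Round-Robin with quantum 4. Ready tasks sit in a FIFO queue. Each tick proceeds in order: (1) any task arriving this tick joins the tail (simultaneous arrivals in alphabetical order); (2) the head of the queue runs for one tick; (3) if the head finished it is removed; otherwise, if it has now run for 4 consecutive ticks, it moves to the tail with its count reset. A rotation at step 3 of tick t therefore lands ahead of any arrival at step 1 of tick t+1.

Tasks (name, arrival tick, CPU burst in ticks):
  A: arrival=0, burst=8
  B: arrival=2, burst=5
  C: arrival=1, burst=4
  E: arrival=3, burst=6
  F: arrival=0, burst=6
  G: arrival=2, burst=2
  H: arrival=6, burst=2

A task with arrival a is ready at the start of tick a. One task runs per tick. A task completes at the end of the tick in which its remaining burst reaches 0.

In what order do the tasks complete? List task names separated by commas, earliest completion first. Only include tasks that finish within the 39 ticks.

t=0: queue=[A,F] q_used=0 → run A
t=1: queue=[A,F,C] q_used=1 → run A
t=2: queue=[A,F,C,B,G] q_used=2 → run A
t=3: queue=[A,F,C,B,G,E] q_used=3 → run A
t=4: queue=[F,C,B,G,E,A] q_used=0 → run F
t=5: queue=[F,C,B,G,E,A] q_used=1 → run F
t=6: queue=[F,C,B,G,E,A,H] q_used=2 → run F
t=7: queue=[F,C,B,G,E,A,H] q_used=3 → run F
t=8: queue=[C,B,G,E,A,H,F] q_used=0 → run C
t=9: queue=[C,B,G,E,A,H,F] q_used=1 → run C
t=10: queue=[C,B,G,E,A,H,F] q_used=2 → run C
t=11: queue=[C,B,G,E,A,H,F] q_used=3 → run C
t=12: queue=[B,G,E,A,H,F] q_used=0 → run B
t=13: queue=[B,G,E,A,H,F] q_used=1 → run B
t=14: queue=[B,G,E,A,H,F] q_used=2 → run B
t=15: queue=[B,G,E,A,H,F] q_used=3 → run B
t=16: queue=[G,E,A,H,F,B] q_used=0 → run G
t=17: queue=[G,E,A,H,F,B] q_used=1 → run G
t=18: queue=[E,A,H,F,B] q_used=0 → run E
t=19: queue=[E,A,H,F,B] q_used=1 → run E
t=20: queue=[E,A,H,F,B] q_used=2 → run E
t=21: queue=[E,A,H,F,B] q_used=3 → run E
t=22: queue=[A,H,F,B,E] q_used=0 → run A
t=23: queue=[A,H,F,B,E] q_used=1 → run A
t=24: queue=[A,H,F,B,E] q_used=2 → run A
t=25: queue=[A,H,F,B,E] q_used=3 → run A
t=26: queue=[H,F,B,E] q_used=0 → run H
t=27: queue=[H,F,B,E] q_used=1 → run H
t=28: queue=[F,B,E] q_used=0 → run F
t=29: queue=[F,B,E] q_used=1 → run F
t=30: queue=[B,E] q_used=0 → run B
t=31: queue=[E] q_used=0 → run E
t=32: queue=[E] q_used=1 → run E
t=33: (idle)
t=34: (idle)
t=35: (idle)
t=36: (idle)
t=37: (idle)
t=38: (idle)

completion order = C, G, A, H, F, B, E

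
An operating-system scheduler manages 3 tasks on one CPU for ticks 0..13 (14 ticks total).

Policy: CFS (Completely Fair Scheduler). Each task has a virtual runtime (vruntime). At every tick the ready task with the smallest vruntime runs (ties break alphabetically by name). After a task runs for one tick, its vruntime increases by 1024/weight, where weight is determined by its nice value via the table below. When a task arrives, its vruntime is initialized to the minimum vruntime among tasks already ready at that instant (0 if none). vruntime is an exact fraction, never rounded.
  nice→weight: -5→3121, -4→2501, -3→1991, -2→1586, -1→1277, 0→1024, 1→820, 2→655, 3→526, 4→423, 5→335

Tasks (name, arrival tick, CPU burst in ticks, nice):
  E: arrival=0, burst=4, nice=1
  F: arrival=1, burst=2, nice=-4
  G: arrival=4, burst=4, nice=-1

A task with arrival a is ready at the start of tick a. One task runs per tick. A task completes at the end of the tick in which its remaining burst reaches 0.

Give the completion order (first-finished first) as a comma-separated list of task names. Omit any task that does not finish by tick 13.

t=0: vr[E=0] → run E
t=1: vr[E=256/205 F=256/205] → run E
t=2: vr[E=512/205 F=256/205] → run F
t=3: vr[E=512/205 F=20736/12505] → run F
t=4: vr[E=512/205 G=512/205] → run E
t=5: vr[E=768/205 G=512/205] → run G
t=6: vr[E=768/205 G=863744/261785] → run G
t=7: vr[E=768/205 G=1073664/261785] → run E
t=8: vr[G=1073664/261785] → run G
t=9: vr[G=1283584/261785] → run G
t=10: (idle)
t=11: (idle)
t=12: (idle)
t=13: (idle)

completion order = F, E, G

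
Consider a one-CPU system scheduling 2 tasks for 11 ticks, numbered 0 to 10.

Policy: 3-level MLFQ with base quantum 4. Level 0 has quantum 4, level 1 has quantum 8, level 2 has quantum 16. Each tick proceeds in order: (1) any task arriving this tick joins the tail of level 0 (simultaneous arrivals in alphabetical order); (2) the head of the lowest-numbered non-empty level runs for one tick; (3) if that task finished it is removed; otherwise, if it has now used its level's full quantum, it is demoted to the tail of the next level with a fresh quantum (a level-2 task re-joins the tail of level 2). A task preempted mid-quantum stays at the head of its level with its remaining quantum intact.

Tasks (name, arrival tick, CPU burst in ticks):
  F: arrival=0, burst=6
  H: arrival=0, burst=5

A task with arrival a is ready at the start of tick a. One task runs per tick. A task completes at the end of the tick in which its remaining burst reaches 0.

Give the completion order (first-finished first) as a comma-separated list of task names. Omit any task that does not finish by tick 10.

t=0: L0/L1/L2 = FH/-/- → run F
t=1: L0/L1/L2 = FH/-/- → run F
t=2: L0/L1/L2 = FH/-/- → run F
t=3: L0/L1/L2 = FH/-/- → run F
t=4: L0/L1/L2 = H/F/- → run H
t=5: L0/L1/L2 = H/F/- → run H
t=6: L0/L1/L2 = H/F/- → run H
t=7: L0/L1/L2 = H/F/- → run H
t=8: L0/L1/L2 = -/FH/- → run F
t=9: L0/L1/L2 = -/FH/- → run F
t=10: L0/L1/L2 = -/H/- → run H

completion order = F, H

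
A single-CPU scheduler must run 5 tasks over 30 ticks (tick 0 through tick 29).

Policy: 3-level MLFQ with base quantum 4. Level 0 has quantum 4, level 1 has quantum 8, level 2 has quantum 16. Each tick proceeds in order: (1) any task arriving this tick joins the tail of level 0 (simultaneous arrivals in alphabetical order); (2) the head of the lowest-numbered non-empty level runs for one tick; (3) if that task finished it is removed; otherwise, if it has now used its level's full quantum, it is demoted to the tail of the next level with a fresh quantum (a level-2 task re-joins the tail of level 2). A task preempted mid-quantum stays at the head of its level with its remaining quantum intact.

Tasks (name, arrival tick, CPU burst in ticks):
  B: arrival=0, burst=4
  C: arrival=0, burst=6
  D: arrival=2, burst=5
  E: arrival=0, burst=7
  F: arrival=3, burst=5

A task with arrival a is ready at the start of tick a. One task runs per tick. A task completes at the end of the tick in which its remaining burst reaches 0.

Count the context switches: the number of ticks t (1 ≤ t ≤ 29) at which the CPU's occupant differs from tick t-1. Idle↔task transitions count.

context switches = 9

t=0: L0/L1/L2 = BCE/-/- → run B
t=1: L0/L1/L2 = BCE/-/- → run B
t=2: L0/L1/L2 = BCED/-/- → run B
t=3: L0/L1/L2 = BCEDF/-/- → run B
t=4: L0/L1/L2 = CEDF/-/- → run C
t=5: L0/L1/L2 = CEDF/-/- → run C
t=6: L0/L1/L2 = CEDF/-/- → run C
t=7: L0/L1/L2 = CEDF/-/- → run C
t=8: L0/L1/L2 = EDF/C/- → run E
t=9: L0/L1/L2 = EDF/C/- → run E
t=10: L0/L1/L2 = EDF/C/- → run E
t=11: L0/L1/L2 = EDF/C/- → run E
t=12: L0/L1/L2 = DF/CE/- → run D
t=13: L0/L1/L2 = DF/CE/- → run D
t=14: L0/L1/L2 = DF/CE/- → run D
t=15: L0/L1/L2 = DF/CE/- → run D
t=16: L0/L1/L2 = F/CED/- → run F
t=17: L0/L1/L2 = F/CED/- → run F
t=18: L0/L1/L2 = F/CED/- → run F
t=19: L0/L1/L2 = F/CED/- → run F
t=20: L0/L1/L2 = -/CEDF/- → run C
t=21: L0/L1/L2 = -/CEDF/- → run C
t=22: L0/L1/L2 = -/EDF/- → run E
t=23: L0/L1/L2 = -/EDF/- → run E
t=24: L0/L1/L2 = -/EDF/- → run E
t=25: L0/L1/L2 = -/DF/- → run D
t=26: L0/L1/L2 = -/F/- → run F
t=27: (idle)
t=28: (idle)
t=29: (idle)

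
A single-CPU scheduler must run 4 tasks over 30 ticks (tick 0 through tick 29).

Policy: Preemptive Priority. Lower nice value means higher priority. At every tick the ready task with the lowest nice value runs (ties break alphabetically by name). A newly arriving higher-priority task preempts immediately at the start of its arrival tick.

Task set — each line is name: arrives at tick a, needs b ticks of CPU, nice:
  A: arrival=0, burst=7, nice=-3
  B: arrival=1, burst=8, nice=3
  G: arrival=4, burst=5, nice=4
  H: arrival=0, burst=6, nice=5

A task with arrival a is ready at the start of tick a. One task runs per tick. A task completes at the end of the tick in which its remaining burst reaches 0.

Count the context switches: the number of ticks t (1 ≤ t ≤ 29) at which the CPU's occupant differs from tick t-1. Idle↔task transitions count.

context switches = 4

t=0: ready={A,H} → run A
t=1: ready={A,B,H} → run A
t=2: ready={A,B,H} → run A
t=3: ready={A,B,H} → run A
t=4: ready={A,B,G,H} → run A
t=5: ready={A,B,G,H} → run A
t=6: ready={A,B,G,H} → run A
t=7: ready={B,G,H} → run B
t=8: ready={B,G,H} → run B
t=9: ready={B,G,H} → run B
t=10: ready={B,G,H} → run B
t=11: ready={B,G,H} → run B
t=12: ready={B,G,H} → run B
t=13: ready={B,G,H} → run B
t=14: ready={B,G,H} → run B
t=15: ready={G,H} → run G
t=16: ready={G,H} → run G
t=17: ready={G,H} → run G
t=18: ready={G,H} → run G
t=19: ready={G,H} → run G
t=20: ready={H} → run H
t=21: ready={H} → run H
t=22: ready={H} → run H
t=23: ready={H} → run H
t=24: ready={H} → run H
t=25: ready={H} → run H
t=26: (idle)
t=27: (idle)
t=28: (idle)
t=29: (idle)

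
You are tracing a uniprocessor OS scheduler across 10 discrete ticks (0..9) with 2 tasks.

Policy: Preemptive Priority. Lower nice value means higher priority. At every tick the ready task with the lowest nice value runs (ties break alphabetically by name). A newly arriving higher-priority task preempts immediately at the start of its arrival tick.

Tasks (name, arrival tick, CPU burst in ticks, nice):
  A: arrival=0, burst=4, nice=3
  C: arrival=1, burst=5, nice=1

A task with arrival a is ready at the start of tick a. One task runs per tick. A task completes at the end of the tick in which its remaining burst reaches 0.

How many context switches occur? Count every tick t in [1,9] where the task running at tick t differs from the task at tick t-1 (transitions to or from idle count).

context switches = 3

t=0: ready={A} → run A
t=1: ready={A,C} → run C
t=2: ready={A,C} → run C
t=3: ready={A,C} → run C
t=4: ready={A,C} → run C
t=5: ready={A,C} → run C
t=6: ready={A} → run A
t=7: ready={A} → run A
t=8: ready={A} → run A
t=9: (idle)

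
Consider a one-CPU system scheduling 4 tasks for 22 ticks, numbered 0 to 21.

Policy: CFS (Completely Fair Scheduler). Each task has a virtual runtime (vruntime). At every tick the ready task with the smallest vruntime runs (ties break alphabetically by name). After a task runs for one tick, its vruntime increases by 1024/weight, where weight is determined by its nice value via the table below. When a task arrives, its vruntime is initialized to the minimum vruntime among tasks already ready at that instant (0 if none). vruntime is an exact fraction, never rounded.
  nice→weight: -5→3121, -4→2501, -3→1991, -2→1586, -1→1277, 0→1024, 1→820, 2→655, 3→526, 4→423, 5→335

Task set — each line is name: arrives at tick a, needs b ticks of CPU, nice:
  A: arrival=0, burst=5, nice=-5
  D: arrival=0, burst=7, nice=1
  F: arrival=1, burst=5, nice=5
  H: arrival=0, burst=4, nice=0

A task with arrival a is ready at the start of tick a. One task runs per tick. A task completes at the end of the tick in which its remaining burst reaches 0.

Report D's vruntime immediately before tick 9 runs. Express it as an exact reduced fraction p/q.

vruntime(D, start of tick 9) = 512/205

t=0: vr[A=0 D=0 H=0] → run A
t=1: vr[A=1024/3121 D=0 F=0 H=0] → run D
t=2: vr[A=1024/3121 D=256/205 F=0 H=0] → run F
t=3: vr[A=1024/3121 D=256/205 F=1024/335 H=0] → run H
t=4: vr[A=1024/3121 D=256/205 F=1024/335 H=1] → run A
t=5: vr[A=2048/3121 D=256/205 F=1024/335 H=1] → run A
t=6: vr[A=3072/3121 D=256/205 F=1024/335 H=1] → run A
t=7: vr[A=4096/3121 D=256/205 F=1024/335 H=1] → run H
t=8: vr[A=4096/3121 D=256/205 F=1024/335 H=2] → run D
t=9: vr[A=4096/3121 D=512/205 F=1024/335 H=2] → run A
t=10: vr[D=512/205 F=1024/335 H=2] → run H
t=11: vr[D=512/205 F=1024/335 H=3] → run D
t=12: vr[D=768/205 F=1024/335 H=3] → run H
t=13: vr[D=768/205 F=1024/335] → run F
t=14: vr[D=768/205 F=2048/335] → run D
t=15: vr[D=1024/205 F=2048/335] → run D
t=16: vr[D=256/41 F=2048/335] → run F
t=17: vr[D=256/41 F=3072/335] → run D
t=18: vr[D=1536/205 F=3072/335] → run D
t=19: vr[F=3072/335] → run F
t=20: vr[F=4096/335] → run F
t=21: (idle)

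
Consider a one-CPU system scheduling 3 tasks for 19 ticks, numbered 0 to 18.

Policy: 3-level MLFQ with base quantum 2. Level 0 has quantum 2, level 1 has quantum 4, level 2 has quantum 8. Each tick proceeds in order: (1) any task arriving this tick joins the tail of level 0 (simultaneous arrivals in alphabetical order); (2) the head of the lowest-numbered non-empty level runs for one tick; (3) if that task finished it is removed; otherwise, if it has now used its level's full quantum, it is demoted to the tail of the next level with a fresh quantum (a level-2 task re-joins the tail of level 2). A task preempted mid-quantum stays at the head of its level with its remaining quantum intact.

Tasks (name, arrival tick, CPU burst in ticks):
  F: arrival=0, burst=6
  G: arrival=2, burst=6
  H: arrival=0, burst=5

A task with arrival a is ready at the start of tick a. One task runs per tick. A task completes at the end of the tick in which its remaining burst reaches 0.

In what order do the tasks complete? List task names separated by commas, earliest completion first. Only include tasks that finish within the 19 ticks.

t=0: L0/L1/L2 = FH/-/- → run F
t=1: L0/L1/L2 = FH/-/- → run F
t=2: L0/L1/L2 = HG/F/- → run H
t=3: L0/L1/L2 = HG/F/- → run H
t=4: L0/L1/L2 = G/FH/- → run G
t=5: L0/L1/L2 = G/FH/- → run G
t=6: L0/L1/L2 = -/FHG/- → run F
t=7: L0/L1/L2 = -/FHG/- → run F
t=8: L0/L1/L2 = -/FHG/- → run F
t=9: L0/L1/L2 = -/FHG/- → run F
t=10: L0/L1/L2 = -/HG/- → run H
t=11: L0/L1/L2 = -/HG/- → run H
t=12: L0/L1/L2 = -/HG/- → run H
t=13: L0/L1/L2 = -/G/- → run G
t=14: L0/L1/L2 = -/G/- → run G
t=15: L0/L1/L2 = -/G/- → run G
t=16: L0/L1/L2 = -/G/- → run G
t=17: (idle)
t=18: (idle)

completion order = F, H, G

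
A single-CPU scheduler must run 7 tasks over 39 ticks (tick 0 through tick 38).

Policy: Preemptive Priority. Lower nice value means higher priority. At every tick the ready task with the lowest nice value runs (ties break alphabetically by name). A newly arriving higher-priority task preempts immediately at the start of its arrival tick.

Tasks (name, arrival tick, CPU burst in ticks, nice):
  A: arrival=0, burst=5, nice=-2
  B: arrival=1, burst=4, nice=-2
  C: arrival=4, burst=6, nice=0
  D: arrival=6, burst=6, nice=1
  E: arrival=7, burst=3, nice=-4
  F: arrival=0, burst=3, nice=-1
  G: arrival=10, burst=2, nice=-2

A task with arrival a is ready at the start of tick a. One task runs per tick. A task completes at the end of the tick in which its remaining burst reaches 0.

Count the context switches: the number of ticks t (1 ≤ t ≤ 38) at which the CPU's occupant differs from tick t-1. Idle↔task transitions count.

t=0: ready={A,F} → run A
t=1: ready={A,B,F} → run A
t=2: ready={A,B,F} → run A
t=3: ready={A,B,F} → run A
t=4: ready={A,B,C,F} → run A
t=5: ready={B,C,F} → run B
t=6: ready={B,C,D,F} → run B
t=7: ready={B,C,D,E,F} → run E
t=8: ready={B,C,D,E,F} → run E
t=9: ready={B,C,D,E,F} → run E
t=10: ready={B,C,D,F,G} → run B
t=11: ready={B,C,D,F,G} → run B
t=12: ready={C,D,F,G} → run G
t=13: ready={C,D,F,G} → run G
t=14: ready={C,D,F} → run F
t=15: ready={C,D,F} → run F
t=16: ready={C,D,F} → run F
t=17: ready={C,D} → run C
t=18: ready={C,D} → run C
t=19: ready={C,D} → run C
t=20: ready={C,D} → run C
t=21: ready={C,D} → run C
t=22: ready={C,D} → run C
t=23: ready={D} → run D
t=24: ready={D} → run D
t=25: ready={D} → run D
t=26: ready={D} → run D
t=27: ready={D} → run D
t=28: ready={D} → run D
t=29: (idle)
t=30: (idle)
t=31: (idle)
t=32: (idle)
t=33: (idle)
t=34: (idle)
t=35: (idle)
t=36: (idle)
t=37: (idle)
t=38: (idle)

context switches = 8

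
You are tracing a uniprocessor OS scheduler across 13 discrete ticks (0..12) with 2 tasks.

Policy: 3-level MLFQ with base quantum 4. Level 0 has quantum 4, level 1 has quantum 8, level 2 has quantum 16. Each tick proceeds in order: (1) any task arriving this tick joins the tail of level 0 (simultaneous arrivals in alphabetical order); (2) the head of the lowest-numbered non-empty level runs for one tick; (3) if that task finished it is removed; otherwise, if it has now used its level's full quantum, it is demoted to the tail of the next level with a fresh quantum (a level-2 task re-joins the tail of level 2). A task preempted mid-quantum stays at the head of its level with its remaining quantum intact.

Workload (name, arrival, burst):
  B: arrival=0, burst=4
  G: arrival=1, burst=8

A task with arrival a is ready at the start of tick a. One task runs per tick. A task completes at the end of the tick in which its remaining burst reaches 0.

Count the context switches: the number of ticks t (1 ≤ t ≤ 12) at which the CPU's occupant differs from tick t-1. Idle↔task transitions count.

context switches = 2

t=0: L0/L1/L2 = B/-/- → run B
t=1: L0/L1/L2 = BG/-/- → run B
t=2: L0/L1/L2 = BG/-/- → run B
t=3: L0/L1/L2 = BG/-/- → run B
t=4: L0/L1/L2 = G/-/- → run G
t=5: L0/L1/L2 = G/-/- → run G
t=6: L0/L1/L2 = G/-/- → run G
t=7: L0/L1/L2 = G/-/- → run G
t=8: L0/L1/L2 = -/G/- → run G
t=9: L0/L1/L2 = -/G/- → run G
t=10: L0/L1/L2 = -/G/- → run G
t=11: L0/L1/L2 = -/G/- → run G
t=12: (idle)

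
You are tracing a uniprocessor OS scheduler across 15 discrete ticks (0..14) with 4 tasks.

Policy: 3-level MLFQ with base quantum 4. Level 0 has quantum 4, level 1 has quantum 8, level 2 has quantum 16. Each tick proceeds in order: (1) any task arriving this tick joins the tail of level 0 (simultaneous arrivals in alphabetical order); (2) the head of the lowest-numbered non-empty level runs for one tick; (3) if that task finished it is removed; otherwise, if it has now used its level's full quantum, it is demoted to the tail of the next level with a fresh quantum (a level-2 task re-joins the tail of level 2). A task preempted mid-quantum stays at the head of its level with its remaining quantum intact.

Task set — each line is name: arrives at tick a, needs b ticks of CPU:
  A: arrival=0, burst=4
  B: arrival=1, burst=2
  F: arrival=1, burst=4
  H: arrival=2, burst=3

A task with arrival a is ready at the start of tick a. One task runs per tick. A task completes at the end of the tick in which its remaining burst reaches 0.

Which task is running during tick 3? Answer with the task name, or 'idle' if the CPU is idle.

running at tick 3 = A

t=0: L0/L1/L2 = A/-/- → run A
t=1: L0/L1/L2 = ABF/-/- → run A
t=2: L0/L1/L2 = ABFH/-/- → run A
t=3: L0/L1/L2 = ABFH/-/- → run A
t=4: L0/L1/L2 = BFH/-/- → run B
t=5: L0/L1/L2 = BFH/-/- → run B
t=6: L0/L1/L2 = FH/-/- → run F
t=7: L0/L1/L2 = FH/-/- → run F
t=8: L0/L1/L2 = FH/-/- → run F
t=9: L0/L1/L2 = FH/-/- → run F
t=10: L0/L1/L2 = H/-/- → run H
t=11: L0/L1/L2 = H/-/- → run H
t=12: L0/L1/L2 = H/-/- → run H
t=13: (idle)
t=14: (idle)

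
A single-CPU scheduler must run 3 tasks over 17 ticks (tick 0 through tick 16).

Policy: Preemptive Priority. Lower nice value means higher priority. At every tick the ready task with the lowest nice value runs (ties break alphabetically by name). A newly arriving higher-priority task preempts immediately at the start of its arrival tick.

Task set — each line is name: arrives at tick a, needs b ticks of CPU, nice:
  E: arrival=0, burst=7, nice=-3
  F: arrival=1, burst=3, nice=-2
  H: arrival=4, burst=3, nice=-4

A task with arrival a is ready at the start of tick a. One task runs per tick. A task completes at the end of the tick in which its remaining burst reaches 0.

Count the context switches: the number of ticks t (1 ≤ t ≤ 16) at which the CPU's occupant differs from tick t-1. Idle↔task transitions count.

context switches = 4

t=0: ready={E} → run E
t=1: ready={E,F} → run E
t=2: ready={E,F} → run E
t=3: ready={E,F} → run E
t=4: ready={E,F,H} → run H
t=5: ready={E,F,H} → run H
t=6: ready={E,F,H} → run H
t=7: ready={E,F} → run E
t=8: ready={E,F} → run E
t=9: ready={E,F} → run E
t=10: ready={F} → run F
t=11: ready={F} → run F
t=12: ready={F} → run F
t=13: (idle)
t=14: (idle)
t=15: (idle)
t=16: (idle)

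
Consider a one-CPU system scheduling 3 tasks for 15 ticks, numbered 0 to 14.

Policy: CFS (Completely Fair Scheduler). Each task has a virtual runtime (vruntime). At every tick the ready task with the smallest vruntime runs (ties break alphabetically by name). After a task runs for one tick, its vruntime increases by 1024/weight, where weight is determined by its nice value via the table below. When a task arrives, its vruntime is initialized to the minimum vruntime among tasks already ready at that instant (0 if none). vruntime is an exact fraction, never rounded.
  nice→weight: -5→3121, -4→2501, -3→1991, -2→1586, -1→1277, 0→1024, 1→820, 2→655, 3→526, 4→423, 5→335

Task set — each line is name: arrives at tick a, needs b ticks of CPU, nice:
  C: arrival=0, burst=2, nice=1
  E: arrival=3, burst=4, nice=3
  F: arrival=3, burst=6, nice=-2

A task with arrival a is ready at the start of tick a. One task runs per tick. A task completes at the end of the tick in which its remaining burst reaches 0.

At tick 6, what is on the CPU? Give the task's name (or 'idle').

running at tick 6 = F

t=0: vr[C=0] → run C
t=1: vr[C=256/205] → run C
t=2: (idle)
t=3: vr[E=0 F=0] → run E
t=4: vr[E=512/263 F=0] → run F
t=5: vr[E=512/263 F=512/793] → run F
t=6: vr[E=512/263 F=1024/793] → run F
t=7: vr[E=512/263 F=1536/793] → run F
t=8: vr[E=512/263 F=2048/793] → run E
t=9: vr[E=1024/263 F=2048/793] → run F
t=10: vr[E=1024/263 F=2560/793] → run F
t=11: vr[E=1024/263] → run E
t=12: vr[E=1536/263] → run E
t=13: (idle)
t=14: (idle)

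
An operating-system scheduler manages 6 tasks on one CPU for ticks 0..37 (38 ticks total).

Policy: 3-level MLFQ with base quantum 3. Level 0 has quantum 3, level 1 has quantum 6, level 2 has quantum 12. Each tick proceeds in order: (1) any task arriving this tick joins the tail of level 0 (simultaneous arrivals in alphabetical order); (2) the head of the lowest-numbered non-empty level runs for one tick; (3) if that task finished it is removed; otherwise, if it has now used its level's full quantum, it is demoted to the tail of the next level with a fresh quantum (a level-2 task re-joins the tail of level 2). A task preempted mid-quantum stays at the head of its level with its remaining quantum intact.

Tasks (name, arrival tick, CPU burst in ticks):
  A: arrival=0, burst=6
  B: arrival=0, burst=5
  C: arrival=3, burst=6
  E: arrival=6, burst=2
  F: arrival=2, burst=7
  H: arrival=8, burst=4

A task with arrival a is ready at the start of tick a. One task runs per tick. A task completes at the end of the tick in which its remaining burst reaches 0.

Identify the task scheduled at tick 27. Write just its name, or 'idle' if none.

running at tick 27 = C

t=0: L0/L1/L2 = AB/-/- → run A
t=1: L0/L1/L2 = AB/-/- → run A
t=2: L0/L1/L2 = ABF/-/- → run A
t=3: L0/L1/L2 = BFC/A/- → run B
t=4: L0/L1/L2 = BFC/A/- → run B
t=5: L0/L1/L2 = BFC/A/- → run B
t=6: L0/L1/L2 = FCE/AB/- → run F
t=7: L0/L1/L2 = FCE/AB/- → run F
t=8: L0/L1/L2 = FCEH/AB/- → run F
t=9: L0/L1/L2 = CEH/ABF/- → run C
t=10: L0/L1/L2 = CEH/ABF/- → run C
t=11: L0/L1/L2 = CEH/ABF/- → run C
t=12: L0/L1/L2 = EH/ABFC/- → run E
t=13: L0/L1/L2 = EH/ABFC/- → run E
t=14: L0/L1/L2 = H/ABFC/- → run H
t=15: L0/L1/L2 = H/ABFC/- → run H
t=16: L0/L1/L2 = H/ABFC/- → run H
t=17: L0/L1/L2 = -/ABFCH/- → run A
t=18: L0/L1/L2 = -/ABFCH/- → run A
t=19: L0/L1/L2 = -/ABFCH/- → run A
t=20: L0/L1/L2 = -/BFCH/- → run B
t=21: L0/L1/L2 = -/BFCH/- → run B
t=22: L0/L1/L2 = -/FCH/- → run F
t=23: L0/L1/L2 = -/FCH/- → run F
t=24: L0/L1/L2 = -/FCH/- → run F
t=25: L0/L1/L2 = -/FCH/- → run F
t=26: L0/L1/L2 = -/CH/- → run C
t=27: L0/L1/L2 = -/CH/- → run C
t=28: L0/L1/L2 = -/CH/- → run C
t=29: L0/L1/L2 = -/H/- → run H
t=30: (idle)
t=31: (idle)
t=32: (idle)
t=33: (idle)
t=34: (idle)
t=35: (idle)
t=36: (idle)
t=37: (idle)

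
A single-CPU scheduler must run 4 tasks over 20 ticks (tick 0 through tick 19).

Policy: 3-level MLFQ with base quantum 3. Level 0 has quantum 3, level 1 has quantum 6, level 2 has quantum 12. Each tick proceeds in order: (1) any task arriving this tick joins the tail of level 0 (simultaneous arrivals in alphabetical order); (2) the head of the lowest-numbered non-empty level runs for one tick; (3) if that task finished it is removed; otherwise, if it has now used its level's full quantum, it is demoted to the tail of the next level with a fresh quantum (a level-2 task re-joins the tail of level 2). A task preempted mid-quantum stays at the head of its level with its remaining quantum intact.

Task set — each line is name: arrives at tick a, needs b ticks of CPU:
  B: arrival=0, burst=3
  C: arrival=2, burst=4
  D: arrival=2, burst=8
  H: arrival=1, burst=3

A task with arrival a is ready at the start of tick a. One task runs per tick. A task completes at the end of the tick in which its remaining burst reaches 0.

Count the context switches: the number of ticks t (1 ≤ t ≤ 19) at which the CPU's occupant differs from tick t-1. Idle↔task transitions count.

context switches = 6

t=0: L0/L1/L2 = B/-/- → run B
t=1: L0/L1/L2 = BH/-/- → run B
t=2: L0/L1/L2 = BHCD/-/- → run B
t=3: L0/L1/L2 = HCD/-/- → run H
t=4: L0/L1/L2 = HCD/-/- → run H
t=5: L0/L1/L2 = HCD/-/- → run H
t=6: L0/L1/L2 = CD/-/- → run C
t=7: L0/L1/L2 = CD/-/- → run C
t=8: L0/L1/L2 = CD/-/- → run C
t=9: L0/L1/L2 = D/C/- → run D
t=10: L0/L1/L2 = D/C/- → run D
t=11: L0/L1/L2 = D/C/- → run D
t=12: L0/L1/L2 = -/CD/- → run C
t=13: L0/L1/L2 = -/D/- → run D
t=14: L0/L1/L2 = -/D/- → run D
t=15: L0/L1/L2 = -/D/- → run D
t=16: L0/L1/L2 = -/D/- → run D
t=17: L0/L1/L2 = -/D/- → run D
t=18: (idle)
t=19: (idle)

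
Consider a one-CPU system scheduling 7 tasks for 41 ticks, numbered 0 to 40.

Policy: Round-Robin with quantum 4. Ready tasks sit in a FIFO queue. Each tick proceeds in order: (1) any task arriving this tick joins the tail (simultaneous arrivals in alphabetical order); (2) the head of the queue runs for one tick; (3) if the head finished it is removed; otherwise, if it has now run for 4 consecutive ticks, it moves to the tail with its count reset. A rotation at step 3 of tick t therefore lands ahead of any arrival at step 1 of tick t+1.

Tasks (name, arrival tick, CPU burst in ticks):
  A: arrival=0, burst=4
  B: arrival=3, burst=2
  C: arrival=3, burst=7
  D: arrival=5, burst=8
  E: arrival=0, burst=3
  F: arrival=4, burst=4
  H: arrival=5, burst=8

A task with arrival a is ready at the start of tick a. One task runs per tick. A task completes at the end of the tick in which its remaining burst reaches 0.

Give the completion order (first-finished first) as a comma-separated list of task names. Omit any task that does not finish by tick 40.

completion order = A, E, B, F, C, D, H

t=0: queue=[A,E] q_used=0 → run A
t=1: queue=[A,E] q_used=1 → run A
t=2: queue=[A,E] q_used=2 → run A
t=3: queue=[A,E,B,C] q_used=3 → run A
t=4: queue=[E,B,C,F] q_used=0 → run E
t=5: queue=[E,B,C,F,D,H] q_used=1 → run E
t=6: queue=[E,B,C,F,D,H] q_used=2 → run E
t=7: queue=[B,C,F,D,H] q_used=0 → run B
t=8: queue=[B,C,F,D,H] q_used=1 → run B
t=9: queue=[C,F,D,H] q_used=0 → run C
t=10: queue=[C,F,D,H] q_used=1 → run C
t=11: queue=[C,F,D,H] q_used=2 → run C
t=12: queue=[C,F,D,H] q_used=3 → run C
t=13: queue=[F,D,H,C] q_used=0 → run F
t=14: queue=[F,D,H,C] q_used=1 → run F
t=15: queue=[F,D,H,C] q_used=2 → run F
t=16: queue=[F,D,H,C] q_used=3 → run F
t=17: queue=[D,H,C] q_used=0 → run D
t=18: queue=[D,H,C] q_used=1 → run D
t=19: queue=[D,H,C] q_used=2 → run D
t=20: queue=[D,H,C] q_used=3 → run D
t=21: queue=[H,C,D] q_used=0 → run H
t=22: queue=[H,C,D] q_used=1 → run H
t=23: queue=[H,C,D] q_used=2 → run H
t=24: queue=[H,C,D] q_used=3 → run H
t=25: queue=[C,D,H] q_used=0 → run C
t=26: queue=[C,D,H] q_used=1 → run C
t=27: queue=[C,D,H] q_used=2 → run C
t=28: queue=[D,H] q_used=0 → run D
t=29: queue=[D,H] q_used=1 → run D
t=30: queue=[D,H] q_used=2 → run D
t=31: queue=[D,H] q_used=3 → run D
t=32: queue=[H] q_used=0 → run H
t=33: queue=[H] q_used=1 → run H
t=34: queue=[H] q_used=2 → run H
t=35: queue=[H] q_used=3 → run H
t=36: (idle)
t=37: (idle)
t=38: (idle)
t=39: (idle)
t=40: (idle)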